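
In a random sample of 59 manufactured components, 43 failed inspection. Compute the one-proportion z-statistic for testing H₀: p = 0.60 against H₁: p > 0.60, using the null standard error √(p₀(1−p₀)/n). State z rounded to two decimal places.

p̂ = 43/59 = 0.72881.
SE₀ = √(0.60·0.40/59) = 0.063779.
Test statistic: z = 0.12881/0.063779 = 2.02.

z = 2.02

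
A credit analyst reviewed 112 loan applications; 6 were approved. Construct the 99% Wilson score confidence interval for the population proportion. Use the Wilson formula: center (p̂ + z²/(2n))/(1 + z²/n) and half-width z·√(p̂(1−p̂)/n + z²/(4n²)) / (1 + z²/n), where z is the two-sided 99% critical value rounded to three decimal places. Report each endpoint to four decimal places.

(0.0197, 0.1374)

Here p̂ = 6/112 = 0.05357 and z = 2.576 (z² = 6.635776).
Denominator 1 + z²/n = 1 + 6.635776/112 = 1.059248.
Adjusted center: (0.05357 + z²/(2n))/1.059248 = 0.07854.
Radicand: p̂(1−p̂)/n + z²/(4n²) = 0.000452692 + 0.000132250 = 0.000584942.
Half-width = 2.576·√0.000584942/1.059248 = 0.05882.
CI: 0.07854 ± 0.05882 = (0.0197, 0.1374).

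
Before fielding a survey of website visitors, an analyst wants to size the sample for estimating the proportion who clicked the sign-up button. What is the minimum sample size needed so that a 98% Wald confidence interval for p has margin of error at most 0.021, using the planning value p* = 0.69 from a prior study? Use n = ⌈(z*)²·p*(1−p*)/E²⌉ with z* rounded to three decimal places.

For 98% confidence, z* = 2.326.
p*(1−p*) = 0.2139.
Required n before rounding: 5.410276 × 0.2139 / 0.021² = 2624.168.
Rounding up, n = 2625.

n = 2625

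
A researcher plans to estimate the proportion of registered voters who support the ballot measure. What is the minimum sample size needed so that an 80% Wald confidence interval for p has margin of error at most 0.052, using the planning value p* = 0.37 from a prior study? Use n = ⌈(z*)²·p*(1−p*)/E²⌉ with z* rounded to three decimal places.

The 80% critical value is z* = 1.282.
p*(1−p*) = 0.2331.
(z*)²·p*(1−p*)/E² = 1.643524·0.2331/0.002704 = 141.681.
⌈141.681⌉ = 142.

n = 142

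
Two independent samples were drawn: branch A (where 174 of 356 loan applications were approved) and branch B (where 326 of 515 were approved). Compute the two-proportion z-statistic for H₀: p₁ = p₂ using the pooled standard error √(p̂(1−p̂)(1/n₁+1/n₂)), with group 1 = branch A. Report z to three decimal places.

z = -4.232

p̂₁ = 174/356 = 0.48876, p̂₂ = 326/515 = 0.63301.
Pooling: p̂ = 500/871 = 0.57405.
Pooled SE = √[0.2445162·0.00475074] ≈ 0.034083.
z = (p̂₁ − p̂₂)/SE = (0.48876 − 0.63301)/0.034083 = -0.14425/0.034083 = -4.232.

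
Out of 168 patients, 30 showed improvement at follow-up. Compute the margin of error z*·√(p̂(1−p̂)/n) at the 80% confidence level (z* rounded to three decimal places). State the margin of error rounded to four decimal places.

With x = 30 successes in n = 168, p̂ = 0.17857.
Standard error of p̂: √(0.146684/168) = √0.000873117 = 0.029549.
The 80% critical value is z* = 1.282.
So ME = 0.0379.

ME = 0.0379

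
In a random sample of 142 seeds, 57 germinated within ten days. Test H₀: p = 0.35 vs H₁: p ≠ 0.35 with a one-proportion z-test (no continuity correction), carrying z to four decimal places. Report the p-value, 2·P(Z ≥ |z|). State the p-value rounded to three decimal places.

p-value = 0.199

p̂ = 57/142 = 0.40141.
Under H₀, SE = √(p₀(1−p₀)/n) = √(0.35·0.65/142) = √0.001602113 = 0.040026.
Test statistic (full precision, shown to 4 dp): z = (57/142 − 0.35)/SE₀ ≈ 1.2844.
p-value = 2·P(Z ≥ |z|) with z = 1.2844 → 0.199.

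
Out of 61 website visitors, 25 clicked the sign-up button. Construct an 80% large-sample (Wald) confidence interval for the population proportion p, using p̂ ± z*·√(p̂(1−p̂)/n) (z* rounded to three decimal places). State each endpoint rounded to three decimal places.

Sample proportion p̂ = 25/61 = 0.40984.
Standard error of p̂: √(0.241870/61) = √0.003965090 = 0.062969.
The 80% critical value is z* = 1.282.
Margin of error: 1.282 × 0.062969 = 0.08073.
Interval: 0.40984 ± 0.08073 → (0.329, 0.491).

(0.329, 0.491)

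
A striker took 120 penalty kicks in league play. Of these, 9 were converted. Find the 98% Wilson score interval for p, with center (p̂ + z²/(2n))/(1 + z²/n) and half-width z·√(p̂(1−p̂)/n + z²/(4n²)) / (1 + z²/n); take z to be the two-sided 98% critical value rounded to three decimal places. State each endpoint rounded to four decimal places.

p̂ = 9/120 = 0.07500; z = 2.326, so z² = 5.410276.
Denominator 1 + z²/n = 1 + 5.410276/120 = 1.045086.
Center = (0.07500 + 0.022543)/1.045086 = 0.09333.
Radicand: p̂(1−p̂)/n + z²/(4n²) = 0.000578125 + 0.000093928 = 0.000672053.
Half-width = z·√(radicand)/denom = 2.326·0.025924/1.045086 = 0.05770.
Interval: 0.09333 ± 0.05770 → (0.0356, 0.1510).

(0.0356, 0.1510)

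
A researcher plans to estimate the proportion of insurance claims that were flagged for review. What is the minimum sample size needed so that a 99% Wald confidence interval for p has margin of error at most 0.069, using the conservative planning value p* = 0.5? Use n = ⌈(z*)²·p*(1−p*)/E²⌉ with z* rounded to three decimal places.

The 99% critical value is z* = 2.576.
p*(1−p*) = 0.50·0.50 = 0.2500.
(z*)²·p*(1−p*)/E² = 6.635776·0.2500/0.004761 = 348.444.
Rounding up, n = 349.

n = 349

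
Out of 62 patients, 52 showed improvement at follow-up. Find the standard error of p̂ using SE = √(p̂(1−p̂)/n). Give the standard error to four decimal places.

SE = 0.0467

p̂ = 52/62 = 0.83871.
p̂(1−p̂) = 0.135276.
Dividing by n and taking the root: √0.002181871 = 0.0467.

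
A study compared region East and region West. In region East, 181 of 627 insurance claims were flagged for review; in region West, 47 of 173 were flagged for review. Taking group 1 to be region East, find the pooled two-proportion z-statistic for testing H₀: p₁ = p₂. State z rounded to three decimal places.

Sample proportions: p̂₁ = 181/627 = 0.28868 and p̂₂ = 47/173 = 0.27168.
Pooled p̂ = (181+47)/(627+173) = 228/800 = 0.28500.
SE = √[p̂(1−p̂)(1/n₁+1/n₂)] = √[0.28500·0.71500·(1/627+1/173)] ≈ 0.038767.
z = (p̂₁ − p̂₂)/SE = (0.28868 − 0.27168)/0.038767 = 0.01700/0.038767 = 0.439.

z = 0.439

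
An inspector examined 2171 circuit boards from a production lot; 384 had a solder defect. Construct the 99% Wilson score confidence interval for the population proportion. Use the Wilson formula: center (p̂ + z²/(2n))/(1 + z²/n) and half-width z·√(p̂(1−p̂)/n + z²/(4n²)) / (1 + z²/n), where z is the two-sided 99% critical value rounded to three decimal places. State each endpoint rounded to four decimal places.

(0.1568, 0.1989)

p̂ = 384/2171 = 0.17688; z = 2.576, so z² = 6.635776.
1 + z²/n = 1.003057.
Adjusted center: (0.17688 + z²/(2n))/1.003057 = 0.17786.
Radicand: p̂(1−p̂)/n + z²/(4n²) = 0.000067062 + 0.000000352 = 0.000067414.
Half-width = 2.576·√0.000067414/1.003057 = 0.02109.
So the interval runs from 0.1568 to 0.1989.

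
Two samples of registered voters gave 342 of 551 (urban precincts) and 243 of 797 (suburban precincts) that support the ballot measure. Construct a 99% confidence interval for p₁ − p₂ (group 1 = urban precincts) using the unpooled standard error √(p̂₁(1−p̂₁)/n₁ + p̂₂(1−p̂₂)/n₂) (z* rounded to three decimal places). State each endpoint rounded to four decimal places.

(0.2480, 0.3836)

p̂₁ = 342/551 = 0.62069, p̂₂ = 243/797 = 0.30489; p̂₁ − p̂₂ = 0.31580.
Unpooled SE = √(p̂₁(1−p̂₁)/n₁ + p̂₂(1−p̂₂)/n₂) = √(0.000427285 + 0.000265914) = 0.026329.
The 99% critical value is z* = 2.576. Margin = 2.576·0.026329 = 0.06782.
So the interval runs from 0.2480 to 0.3836.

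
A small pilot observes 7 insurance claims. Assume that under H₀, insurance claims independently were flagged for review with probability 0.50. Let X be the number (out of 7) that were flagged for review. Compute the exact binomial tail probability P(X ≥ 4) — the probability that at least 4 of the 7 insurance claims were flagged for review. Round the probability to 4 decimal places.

X ~ Binomial(n=7, p=0.50).
P(X ≥ 4) = C(7,4)·0.50^4·0.50^3 + C(7,5)·0.50^5·0.50^2 + C(7,6)·0.50^6·0.50^1 + C(7,7)·0.50^7·0.50^0.
= 0.273438 + 0.164062 + 0.054688 + 0.007812 = 0.5000.

P = 0.5000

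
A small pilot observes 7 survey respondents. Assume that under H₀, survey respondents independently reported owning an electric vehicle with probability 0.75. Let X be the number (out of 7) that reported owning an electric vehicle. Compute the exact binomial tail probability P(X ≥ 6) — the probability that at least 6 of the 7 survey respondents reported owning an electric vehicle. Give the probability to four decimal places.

X ~ Binomial(n=7, p=0.75).
P(X ≥ 6) = C(7,6)·0.75^6·0.25^1 + C(7,7)·0.75^7·0.25^0.
= 0.311462 + 0.133484 = 0.4449.

P = 0.4449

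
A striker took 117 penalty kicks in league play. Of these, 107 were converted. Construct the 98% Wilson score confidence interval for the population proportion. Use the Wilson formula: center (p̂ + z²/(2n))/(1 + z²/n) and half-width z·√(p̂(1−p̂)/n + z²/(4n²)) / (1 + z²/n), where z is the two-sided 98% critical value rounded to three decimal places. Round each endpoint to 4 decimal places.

(0.8346, 0.9578)

p̂ = 107/117 = 0.91453; z = 2.326, so z² = 5.410276.
1 + z²/n = 1.046242.
Adjusted center: (0.91453 + z²/(2n))/1.046242 = 0.89621.
Radicand: p̂(1−p̂)/n + z²/(4n²) = 0.000668076 + 0.000098807 = 0.000766883.
Half-width = 2.326·√0.000766883/1.046242 = 0.06157.
Interval: 0.89621 ± 0.06157 → (0.8346, 0.9578).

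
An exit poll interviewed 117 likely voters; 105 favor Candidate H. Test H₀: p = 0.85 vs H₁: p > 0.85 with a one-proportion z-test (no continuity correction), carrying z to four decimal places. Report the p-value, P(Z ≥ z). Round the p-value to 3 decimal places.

p-value = 0.075

With x = 105 successes in n = 117, p̂ = 0.89744.
SE₀ = √(0.85·0.15/117) = 0.033011.
z = (p̂ − p₀)/SE = (105/117 − 0.85)/0.033011 ≈ 1.4370.
From the standard normal, P(Z ≥ z) = 0.075.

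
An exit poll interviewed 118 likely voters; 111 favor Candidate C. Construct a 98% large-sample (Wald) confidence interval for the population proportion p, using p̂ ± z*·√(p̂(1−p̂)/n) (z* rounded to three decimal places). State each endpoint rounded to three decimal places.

(0.890, 0.991)

The sample proportion is 111/118 = 0.94068.
SE = √(p̂(1−p̂)/n) = √(0.055803/118) = 0.021746.
For 98% confidence, z* = 2.326.
Margin of error: 2.326 × 0.021746 = 0.05058.
So the interval runs from 0.890 to 0.991.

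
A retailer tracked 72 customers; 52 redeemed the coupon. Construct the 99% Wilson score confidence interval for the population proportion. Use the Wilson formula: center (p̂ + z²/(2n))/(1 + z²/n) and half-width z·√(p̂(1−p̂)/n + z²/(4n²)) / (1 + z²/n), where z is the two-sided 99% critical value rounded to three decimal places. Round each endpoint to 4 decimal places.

Here p̂ = 52/72 = 0.72222 and z = 2.576 (z² = 6.635776).
Denominator 1 + z²/n = 1 + 6.635776/72 = 1.092164.
Adjusted center: (0.72222 + z²/(2n))/1.092164 = 0.70347.
Radicand: p̂(1−p̂)/n + z²/(4n²) = 0.002786351 + 0.000320012 = 0.003106363.
Half-width = z·√(radicand)/denom = 2.576·0.055735/1.092164 = 0.13146.
CI: 0.70347 ± 0.13146 = (0.5720, 0.8349).

(0.5720, 0.8349)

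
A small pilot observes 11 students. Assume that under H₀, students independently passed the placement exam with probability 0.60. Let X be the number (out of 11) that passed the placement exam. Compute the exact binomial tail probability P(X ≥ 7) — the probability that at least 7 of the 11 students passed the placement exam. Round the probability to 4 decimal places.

X ~ Binomial(n=11, p=0.60).
P(X ≥ 7) = Σ_{j=7}^{11} C(11,j)·0.60^j·0.40^{11−j}.
= 0.236490 + 0.177367 + 0.088684 + 0.026605 + 0.003628 = 0.5328.

P = 0.5328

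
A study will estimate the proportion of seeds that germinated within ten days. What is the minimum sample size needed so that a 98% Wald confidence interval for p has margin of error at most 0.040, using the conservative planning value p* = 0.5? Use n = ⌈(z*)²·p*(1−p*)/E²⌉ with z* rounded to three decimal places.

z* = 2.326 at the 98% level.
p*(1−p*) = 0.2500.
Required n before rounding: 5.410276 × 0.2500 / 0.040² = 845.356.
Rounding up, n = 846.

n = 846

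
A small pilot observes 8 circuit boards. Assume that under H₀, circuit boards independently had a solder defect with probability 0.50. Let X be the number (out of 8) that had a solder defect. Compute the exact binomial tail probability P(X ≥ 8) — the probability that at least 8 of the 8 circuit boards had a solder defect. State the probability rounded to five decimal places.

P = 0.00391

X ~ Binomial(n=8, p=0.50).
P(X ≥ 8) = C(8,8)·0.50^8·0.50^0.
= 0.003906 = 0.00391.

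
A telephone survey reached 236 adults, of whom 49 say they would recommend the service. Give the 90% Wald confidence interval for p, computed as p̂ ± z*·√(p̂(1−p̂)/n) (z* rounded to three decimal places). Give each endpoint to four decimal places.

The sample proportion is 49/236 = 0.20763.
Standard error of p̂: √(0.164518/236) = √0.000697111 = 0.026403.
z* = 1.645 at the 90% level.
Margin = 1.645·0.026403 = 0.04343.
CI: 0.20763 ± 0.04343 = (0.1642, 0.2511).

(0.1642, 0.2511)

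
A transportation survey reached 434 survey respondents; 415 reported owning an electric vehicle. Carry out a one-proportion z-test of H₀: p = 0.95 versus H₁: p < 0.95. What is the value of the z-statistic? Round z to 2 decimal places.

The sample proportion is 415/434 = 0.95622.
Null standard error: √(0.95·0.05/434) = √0.000109447 = 0.010462.
z = (p̂ − p₀)/SE = (0.95622 − 0.95)/0.010462 = 0.59.

z = 0.59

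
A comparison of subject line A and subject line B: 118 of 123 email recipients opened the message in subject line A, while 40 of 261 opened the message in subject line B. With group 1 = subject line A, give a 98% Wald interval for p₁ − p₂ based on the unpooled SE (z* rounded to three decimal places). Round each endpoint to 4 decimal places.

p̂₁ = 0.95935, p̂₂ = 0.15326, so the observed difference is 0.80609.
SE = √(0.000317057 + 0.000497200) = √0.000814257 = 0.028535.
For 98% confidence, z* = 2.326. Margin of error = 0.06637.
CI: 0.80609 ± 0.06637 = (0.7397, 0.8725).

(0.7397, 0.8725)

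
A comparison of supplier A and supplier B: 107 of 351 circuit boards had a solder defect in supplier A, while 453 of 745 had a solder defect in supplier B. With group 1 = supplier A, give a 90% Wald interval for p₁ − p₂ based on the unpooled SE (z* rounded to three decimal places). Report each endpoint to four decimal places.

p̂₁ = 107/351 = 0.30484, p̂₂ = 453/745 = 0.60805; p̂₁ − p̂₂ = -0.30321.
SE = √(0.000603743 + 0.000319899) = √0.000923642 = 0.030391.
z* = 1.645 at the 90% level. Margin of error = 0.04999.
Interval: -0.30321 ± 0.04999 → (-0.3532, -0.2532).

(-0.3532, -0.2532)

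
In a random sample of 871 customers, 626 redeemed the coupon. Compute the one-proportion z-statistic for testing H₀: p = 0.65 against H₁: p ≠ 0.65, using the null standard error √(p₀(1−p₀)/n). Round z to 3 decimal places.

z = 4.252

p̂ = 626/871 = 0.71871.
Null standard error: √(0.65·0.35/871) = √0.000261194 = 0.016161.
Test statistic: z = 0.06871/0.016161 = 4.252.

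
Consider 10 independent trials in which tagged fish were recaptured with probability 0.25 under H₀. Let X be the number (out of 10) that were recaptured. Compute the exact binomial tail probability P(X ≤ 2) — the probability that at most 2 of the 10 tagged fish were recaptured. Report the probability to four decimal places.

P = 0.5256

X ~ Binomial(n=10, p=0.25).
P(X ≤ 2) = C(10,0)·0.25^0·0.75^10 + C(10,1)·0.25^1·0.75^9 + C(10,2)·0.25^2·0.75^8.
= 0.056314 + 0.187712 + 0.281568 = 0.5256.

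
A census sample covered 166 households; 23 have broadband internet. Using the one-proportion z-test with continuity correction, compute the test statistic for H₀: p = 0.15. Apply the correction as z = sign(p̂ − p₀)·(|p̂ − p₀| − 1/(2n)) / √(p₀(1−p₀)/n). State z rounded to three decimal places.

z = -0.304

p̂ = 23/166 = 0.13855. p̂ − p₀ = -0.011446.
Continuity correction 1/(2n) = 1/332 = 0.003012.
Corrected numerator: |-0.011446| − 0.003012 = 0.008434.
Null standard error: √(0.15·0.85/166) = √0.000768072 = 0.027714.
z = (−)0.008434/0.027714 = -0.304.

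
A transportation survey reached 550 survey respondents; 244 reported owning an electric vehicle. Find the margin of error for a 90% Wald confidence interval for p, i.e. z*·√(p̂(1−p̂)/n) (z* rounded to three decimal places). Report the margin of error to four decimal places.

ME = 0.0348

The sample proportion is 244/550 = 0.44364.
SE = √(p̂(1−p̂)/n) = √(0.246823/550) = 0.021184.
For 90% confidence, z* = 1.645.
Margin of error = z*·SE = 1.645 × 0.021184 = 0.0348.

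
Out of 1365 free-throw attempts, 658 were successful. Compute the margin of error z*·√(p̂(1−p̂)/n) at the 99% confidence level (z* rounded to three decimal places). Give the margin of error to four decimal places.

Sample proportion p̂ = 658/1365 = 0.48205.
Standard error of p̂: √(0.249678/1365) = √0.000182914 = 0.013525.
For 99% confidence, z* = 2.576.
ME = 2.576·0.013525 = 0.0348.

ME = 0.0348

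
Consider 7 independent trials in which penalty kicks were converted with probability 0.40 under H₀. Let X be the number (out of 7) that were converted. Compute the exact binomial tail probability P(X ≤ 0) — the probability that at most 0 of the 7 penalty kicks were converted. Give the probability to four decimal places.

P = 0.0280

X ~ Binomial(n=7, p=0.40).
P(X ≤ 0) = C(7,0)·0.40^0·0.60^7.
= 0.027994 = 0.0280.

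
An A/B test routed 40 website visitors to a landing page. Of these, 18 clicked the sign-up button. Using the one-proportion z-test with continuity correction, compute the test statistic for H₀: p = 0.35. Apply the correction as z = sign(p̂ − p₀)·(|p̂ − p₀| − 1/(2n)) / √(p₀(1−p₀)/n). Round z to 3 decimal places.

With x = 18 successes in n = 40, p̂ = 0.45000. p̂ − p₀ = 0.100000.
1/(2n) = 0.012500.
Corrected numerator: |0.100000| − 0.012500 = 0.087500.
Under H₀, SE = √(p₀(1−p₀)/n) = √(0.35·0.65/40) = √0.005687500 = 0.075416.
z = (+)0.087500/0.075416 = 1.160.

z = 1.160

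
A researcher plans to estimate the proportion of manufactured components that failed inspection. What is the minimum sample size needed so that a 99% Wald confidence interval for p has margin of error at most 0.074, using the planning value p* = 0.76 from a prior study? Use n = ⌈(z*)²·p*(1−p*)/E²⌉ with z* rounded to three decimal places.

n = 222

z* = 2.576 at the 99% level.
p*(1−p*) = 0.1824.
Required n before rounding: 6.635776 × 0.1824 / 0.074² = 221.031.
⌈221.031⌉ = 222.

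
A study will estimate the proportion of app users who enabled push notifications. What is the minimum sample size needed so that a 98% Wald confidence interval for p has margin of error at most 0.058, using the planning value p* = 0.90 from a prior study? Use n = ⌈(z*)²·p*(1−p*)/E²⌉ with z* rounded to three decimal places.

n = 145

The 98% critical value is z* = 2.326.
p*(1−p*) = 0.90·0.10 = 0.0900.
Required n before rounding: 5.410276 × 0.0900 / 0.058² = 144.746.
Rounding up, n = 145.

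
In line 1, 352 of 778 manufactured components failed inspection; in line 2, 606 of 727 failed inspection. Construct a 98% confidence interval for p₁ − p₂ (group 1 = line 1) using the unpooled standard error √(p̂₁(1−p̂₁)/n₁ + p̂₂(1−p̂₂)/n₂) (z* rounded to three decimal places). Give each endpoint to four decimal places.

p̂₁ = 0.45244, p̂₂ = 0.83356, so the observed difference is -0.38112.
Unpooled SE = √(p̂₁(1−p̂₁)/n₁ + p̂₂(1−p̂₂)/n₂) = √(0.000318430 + 0.000190834) = 0.022567.
z* = 2.326 at the 98% level. Margin of error = 0.05249.
Interval: -0.38112 ± 0.05249 → (-0.4336, -0.3286).

(-0.4336, -0.3286)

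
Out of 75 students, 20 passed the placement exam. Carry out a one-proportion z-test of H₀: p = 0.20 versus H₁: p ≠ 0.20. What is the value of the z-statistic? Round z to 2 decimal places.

z = 1.44

Sample proportion p̂ = 20/75 = 0.26667.
Under H₀, SE = √(p₀(1−p₀)/n) = √(0.20·0.80/75) = √0.002133333 = 0.046188.
z = (0.26667 − 0.20)/0.046188 = 0.06667/0.046188 = 1.44.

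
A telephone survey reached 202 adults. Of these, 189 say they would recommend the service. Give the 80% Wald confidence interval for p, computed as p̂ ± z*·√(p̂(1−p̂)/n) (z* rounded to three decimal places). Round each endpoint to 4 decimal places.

With x = 189 successes in n = 202, p̂ = 0.93564.
SE = √(p̂(1−p̂)/n) = √(0.060215/202) = 0.017265.
The 80% critical value is z* = 1.282.
Margin of error: 1.282 × 0.017265 = 0.02213.
CI: 0.93564 ± 0.02213 = (0.9135, 0.9578).

(0.9135, 0.9578)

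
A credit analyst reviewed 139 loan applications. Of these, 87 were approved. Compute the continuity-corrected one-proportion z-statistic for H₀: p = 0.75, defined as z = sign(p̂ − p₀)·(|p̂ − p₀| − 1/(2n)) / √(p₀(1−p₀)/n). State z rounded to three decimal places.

z = -3.281

The sample proportion is 87/139 = 0.62590. p̂ − p₀ = -0.124101.
1/(2n) = 0.003597.
Corrected numerator: |-0.124101| − 0.003597 = 0.120504.
Under H₀, SE = √(p₀(1−p₀)/n) = √(0.75·0.25/139) = √0.001348921 = 0.036728.
z = −0.120504/0.036728 = -3.281.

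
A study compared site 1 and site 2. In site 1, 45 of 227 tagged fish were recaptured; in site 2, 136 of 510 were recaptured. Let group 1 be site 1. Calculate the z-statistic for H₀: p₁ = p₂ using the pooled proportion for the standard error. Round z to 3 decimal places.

z = -1.992

p̂₁ = 45/227 = 0.19824, p̂₂ = 136/510 = 0.26667.
Pooled p̂ = (45+136)/(227+510) = 181/737 = 0.24559.
Pooled SE = √[0.1852757·0.00636607] ≈ 0.034344.
z = -0.06843/0.034344 = -1.992.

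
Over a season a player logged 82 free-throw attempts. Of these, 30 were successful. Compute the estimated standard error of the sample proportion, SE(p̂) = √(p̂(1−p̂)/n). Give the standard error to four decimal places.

SE = 0.0532

The sample proportion is 30/82 = 0.36585.
p̂(1−p̂) = 0.232004.
Dividing by n and taking the root: √0.002829317 = 0.0532.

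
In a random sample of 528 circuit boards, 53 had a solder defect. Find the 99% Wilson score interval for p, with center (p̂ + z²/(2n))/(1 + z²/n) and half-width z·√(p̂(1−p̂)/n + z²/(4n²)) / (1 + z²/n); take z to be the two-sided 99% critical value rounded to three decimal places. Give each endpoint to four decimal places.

(0.0715, 0.1392)

Here p̂ = 53/528 = 0.10038 and z = 2.576 (z² = 6.635776).
1 + z²/n = 1.012568.
Center = (0.10038 + 0.006284)/1.012568 = 0.10534.
Radicand: p̂(1−p̂)/n + z²/(4n²) = 0.000171028 + 0.000005951 = 0.000176979.
Half-width = 2.576·√0.000176979/1.012568 = 0.03384.
So the interval runs from 0.0715 to 0.1392.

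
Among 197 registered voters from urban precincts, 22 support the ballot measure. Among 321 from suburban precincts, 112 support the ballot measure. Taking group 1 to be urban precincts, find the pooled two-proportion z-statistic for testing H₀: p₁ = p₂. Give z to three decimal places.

z = -5.986

Sample proportions: p̂₁ = 22/197 = 0.11168 and p̂₂ = 112/321 = 0.34891.
Pooling: p̂ = 134/518 = 0.25869.
Pooled SE = √[0.1917682·0.00819141] ≈ 0.039634.
z = -0.23723/0.039634 = -5.986.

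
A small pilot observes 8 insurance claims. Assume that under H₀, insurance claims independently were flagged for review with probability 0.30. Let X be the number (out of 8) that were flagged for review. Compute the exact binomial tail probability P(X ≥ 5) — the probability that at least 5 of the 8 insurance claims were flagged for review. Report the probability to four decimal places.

P = 0.0580

X is binomial with n = 8 and p = 0.30.
P(X ≥ 5) = C(8,5)·0.30^5·0.70^3 + C(8,6)·0.30^6·0.70^2 + C(8,7)·0.30^7·0.70^1 + C(8,8)·0.30^8·0.70^0.
= 0.046675 + 0.010002 + 0.001225 + 0.000066 = 0.0580.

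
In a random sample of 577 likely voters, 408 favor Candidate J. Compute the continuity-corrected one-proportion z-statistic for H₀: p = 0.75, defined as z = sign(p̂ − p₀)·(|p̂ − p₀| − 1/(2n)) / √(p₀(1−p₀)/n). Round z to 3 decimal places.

z = -2.331

The sample proportion is 408/577 = 0.70711. p̂ − p₀ = -0.042894.
1/(2n) = 0.000867.
Corrected numerator: |-0.042894| − 0.000867 = 0.042027.
Under H₀, SE = √(p₀(1−p₀)/n) = √(0.75·0.25/577) = √0.000324957 = 0.018027.
z = (−)0.042027/0.018027 = -2.331.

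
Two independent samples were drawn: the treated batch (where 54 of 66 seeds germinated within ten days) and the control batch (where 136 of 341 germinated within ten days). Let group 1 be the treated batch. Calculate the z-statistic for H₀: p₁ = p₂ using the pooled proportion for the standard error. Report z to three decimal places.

Sample proportions: p̂₁ = 54/66 = 0.81818 and p̂₂ = 136/341 = 0.39883.
Pooling: p̂ = 190/407 = 0.46683.
SE = √[p̂(1−p̂)(1/n₁+1/n₂)] = √[0.46683·0.53317·(1/66+1/341)] ≈ 0.067090.
z = 0.41935/0.067090 = 6.251.

z = 6.251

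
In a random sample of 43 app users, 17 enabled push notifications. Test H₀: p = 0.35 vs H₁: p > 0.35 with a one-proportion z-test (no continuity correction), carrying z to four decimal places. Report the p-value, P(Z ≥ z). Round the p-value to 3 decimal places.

The sample proportion is 17/43 = 0.39535.
Under H₀, SE = √(p₀(1−p₀)/n) = √(0.35·0.65/43) = √0.005290698 = 0.072737.
z = (p̂ − p₀)/SE = (17/43 − 0.35)/0.072737 ≈ 0.6235.
p-value = P(Z ≥ z) with z = 0.6235 → 0.266.

p-value = 0.266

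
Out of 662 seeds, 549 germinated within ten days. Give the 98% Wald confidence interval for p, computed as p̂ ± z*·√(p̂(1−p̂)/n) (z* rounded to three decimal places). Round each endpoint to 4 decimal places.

The sample proportion is 549/662 = 0.82931.
SE = √(p̂(1−p̂)/n) = √(0.141558/662) = 0.014623.
For 98% confidence, z* = 2.326.
Margin of error: 2.326 × 0.014623 = 0.03401.
Interval: 0.82931 ± 0.03401 → (0.7953, 0.8633).

(0.7953, 0.8633)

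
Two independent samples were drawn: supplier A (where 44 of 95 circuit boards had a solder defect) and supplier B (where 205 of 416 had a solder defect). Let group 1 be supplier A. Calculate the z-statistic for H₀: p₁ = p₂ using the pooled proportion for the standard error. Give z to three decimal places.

z = -0.521

Sample proportions: p̂₁ = 44/95 = 0.46316 and p̂₂ = 205/416 = 0.49279.
Pooled p̂ = (44+205)/(95+416) = 249/511 = 0.48728.
Pooled SE = √[0.2498382·0.01293016] ≈ 0.056837.
z = -0.02963/0.056837 = -0.521.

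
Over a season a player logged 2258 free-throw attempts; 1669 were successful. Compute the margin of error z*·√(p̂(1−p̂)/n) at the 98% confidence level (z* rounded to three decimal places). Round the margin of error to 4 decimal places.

Sample proportion p̂ = 1669/2258 = 0.73915.
Standard error of p̂: √(0.192807/2258) = √0.000085389 = 0.009241.
z* = 2.326 at the 98% level.
So ME = 0.0215.

ME = 0.0215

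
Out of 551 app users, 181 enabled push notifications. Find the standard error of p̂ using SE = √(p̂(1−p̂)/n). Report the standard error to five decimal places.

Sample proportion p̂ = 181/551 = 0.32849.
p̂(1−p̂) = 0.32849·0.67151 = 0.220584.
SE = √(0.220584/551) = 0.02001.

SE = 0.02001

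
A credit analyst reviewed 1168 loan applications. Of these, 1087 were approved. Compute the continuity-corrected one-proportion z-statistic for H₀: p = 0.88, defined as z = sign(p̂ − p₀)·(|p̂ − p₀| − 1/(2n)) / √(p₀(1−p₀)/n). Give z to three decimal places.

The sample proportion is 1087/1168 = 0.93065. p̂ − p₀ = 0.050651.
Continuity correction 1/(2n) = 1/2336 = 0.000428.
Corrected numerator: |0.050651| − 0.000428 = 0.050223.
SE₀ = √(0.88·0.12/1168) = 0.009508.
z = +0.050223/0.009508 = 5.282.

z = 5.282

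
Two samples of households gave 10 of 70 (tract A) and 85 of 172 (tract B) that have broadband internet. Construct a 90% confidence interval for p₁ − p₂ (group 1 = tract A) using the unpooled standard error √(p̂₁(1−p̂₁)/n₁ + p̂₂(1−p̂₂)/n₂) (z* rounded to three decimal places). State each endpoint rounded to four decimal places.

(-0.4444, -0.2582)

p̂₁ = 10/70 = 0.14286, p̂₂ = 85/172 = 0.49419; p̂₁ − p̂₂ = -0.35133.
SE = √(0.001749271 + 0.001453292) = √0.003202563 = 0.056591.
z* = 1.645 at the 90% level. Margin of error = 0.09309.
CI: -0.35133 ± 0.09309 = (-0.4444, -0.2582).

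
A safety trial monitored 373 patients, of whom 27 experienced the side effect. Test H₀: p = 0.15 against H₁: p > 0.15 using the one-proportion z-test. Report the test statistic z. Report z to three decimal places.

The sample proportion is 27/373 = 0.07239.
SE₀ = √(0.15·0.85/373) = 0.018488.
z = (p̂ − p₀)/SE = (0.07239 − 0.15)/0.018488 = -4.198.

z = -4.198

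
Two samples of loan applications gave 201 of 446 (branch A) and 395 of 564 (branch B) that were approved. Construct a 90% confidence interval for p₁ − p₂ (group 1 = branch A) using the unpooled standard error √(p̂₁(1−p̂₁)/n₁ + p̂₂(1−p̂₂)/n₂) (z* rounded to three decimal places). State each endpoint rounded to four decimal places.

p̂₁ = 0.45067, p̂₂ = 0.70035, so the observed difference is -0.24968.
Unpooled SE = √(p̂₁(1−p̂₁)/n₁ + p̂₂(1−p̂₂)/n₂) = √(0.000555083 + 0.000372089) = 0.030449.
The 90% critical value is z* = 1.645. Margin = 1.645·0.030449 = 0.05009.
So the interval runs from -0.2998 to -0.1996.

(-0.2998, -0.1996)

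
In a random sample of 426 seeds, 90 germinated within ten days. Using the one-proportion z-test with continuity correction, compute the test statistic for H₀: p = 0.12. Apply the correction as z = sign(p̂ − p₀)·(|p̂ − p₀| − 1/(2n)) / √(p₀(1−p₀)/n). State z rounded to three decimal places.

z = 5.722

Sample proportion p̂ = 90/426 = 0.21127. p̂ − p₀ = 0.091268.
1/(2n) = 0.001174.
Corrected numerator: |0.091268| − 0.001174 = 0.090094.
Null standard error: √(0.12·0.88/426) = √0.000247887 = 0.015744.
z = (+)0.090094/0.015744 = 5.722.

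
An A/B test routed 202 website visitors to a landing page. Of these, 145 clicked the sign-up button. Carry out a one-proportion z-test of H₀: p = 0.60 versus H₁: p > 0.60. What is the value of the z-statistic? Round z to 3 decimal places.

With x = 145 successes in n = 202, p̂ = 0.71782.
Under H₀, SE = √(p₀(1−p₀)/n) = √(0.60·0.40/202) = √0.001188119 = 0.034469.
z = (0.71782 − 0.60)/0.034469 = 0.11782/0.034469 = 3.418.

z = 3.418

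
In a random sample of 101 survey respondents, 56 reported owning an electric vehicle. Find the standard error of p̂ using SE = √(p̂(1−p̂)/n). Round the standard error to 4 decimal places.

SE = 0.0495

With x = 56 successes in n = 101, p̂ = 0.55446.
p̂(1−p̂) = 0.55446·0.44554 = 0.247034.
SE = √(0.247034/101) = 0.0495.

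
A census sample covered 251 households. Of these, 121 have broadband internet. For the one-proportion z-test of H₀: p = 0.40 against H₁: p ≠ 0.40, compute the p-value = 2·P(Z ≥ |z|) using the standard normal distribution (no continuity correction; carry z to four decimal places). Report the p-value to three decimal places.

p-value = 0.008

Sample proportion p̂ = 121/251 = 0.48207.
Null standard error: √(0.40·0.60/251) = √0.000956175 = 0.030922.
z = (p̂ − p₀)/SE = (121/251 − 0.40)/0.030922 ≈ 2.6541.
From the standard normal, 2·P(Z ≥ |z|) = 0.008.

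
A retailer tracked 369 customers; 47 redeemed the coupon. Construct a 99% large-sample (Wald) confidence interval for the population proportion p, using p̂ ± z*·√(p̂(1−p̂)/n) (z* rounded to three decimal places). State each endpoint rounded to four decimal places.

The sample proportion is 47/369 = 0.12737.
SE = √(p̂(1−p̂)/n) = √(0.111148/369) = 0.017356.
The 99% critical value is z* = 2.576.
Margin = 2.576·0.017356 = 0.04471.
Interval: 0.12737 ± 0.04471 → (0.0827, 0.1721).

(0.0827, 0.1721)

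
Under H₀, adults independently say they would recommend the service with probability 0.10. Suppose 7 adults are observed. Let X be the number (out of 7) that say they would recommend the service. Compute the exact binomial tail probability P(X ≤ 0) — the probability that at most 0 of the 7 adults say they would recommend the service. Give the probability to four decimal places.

X is binomial with n = 7 and p = 0.10.
P(X ≤ 0) = C(7,0)·0.10^0·0.90^7.
= 0.478297 = 0.4783.

P = 0.4783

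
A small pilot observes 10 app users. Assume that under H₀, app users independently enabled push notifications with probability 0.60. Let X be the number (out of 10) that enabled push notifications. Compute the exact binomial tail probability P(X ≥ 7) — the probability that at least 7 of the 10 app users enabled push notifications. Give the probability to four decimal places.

P = 0.3823

X ~ Binomial(n=10, p=0.60).
P(X ≥ 7) = C(10,7)·0.60^7·0.40^3 + C(10,8)·0.60^8·0.40^2 + C(10,9)·0.60^9·0.40^1 + C(10,10)·0.60^10·0.40^0.
= 0.214991 + 0.120932 + 0.040311 + 0.006047 = 0.3823.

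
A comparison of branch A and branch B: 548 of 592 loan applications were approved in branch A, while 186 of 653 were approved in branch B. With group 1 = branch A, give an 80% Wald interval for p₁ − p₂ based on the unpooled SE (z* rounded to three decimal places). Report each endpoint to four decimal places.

(0.6143, 0.6674)

p̂₁ = 0.92568, p̂₂ = 0.28484, so the observed difference is 0.64084.
Unpooled SE = √(p̂₁(1−p̂₁)/n₁ + p̂₂(1−p̂₂)/n₂) = √(0.000116217 + 0.000311954) = 0.020692.
z* = 1.282 at the 80% level. Margin of error = 0.02653.
CI: 0.64084 ± 0.02653 = (0.6143, 0.6674).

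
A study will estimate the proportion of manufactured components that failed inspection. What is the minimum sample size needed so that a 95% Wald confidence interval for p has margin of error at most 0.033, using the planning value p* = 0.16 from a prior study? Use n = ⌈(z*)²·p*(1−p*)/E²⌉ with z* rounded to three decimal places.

n = 475

For 95% confidence, z* = 1.960.
p*(1−p*) = 0.16·0.84 = 0.1344.
Required n before rounding: 3.841600 × 0.1344 / 0.033² = 474.115.
Rounding up, n = 475.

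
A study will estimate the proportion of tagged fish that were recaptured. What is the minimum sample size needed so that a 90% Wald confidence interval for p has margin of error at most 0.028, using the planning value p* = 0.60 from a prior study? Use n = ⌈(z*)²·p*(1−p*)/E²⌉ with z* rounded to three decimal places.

For 90% confidence, z* = 1.645.
p*(1−p*) = 0.2400.
Required n before rounding: 2.706025 × 0.2400 / 0.028² = 828.375.
Rounding up, n = 829.

n = 829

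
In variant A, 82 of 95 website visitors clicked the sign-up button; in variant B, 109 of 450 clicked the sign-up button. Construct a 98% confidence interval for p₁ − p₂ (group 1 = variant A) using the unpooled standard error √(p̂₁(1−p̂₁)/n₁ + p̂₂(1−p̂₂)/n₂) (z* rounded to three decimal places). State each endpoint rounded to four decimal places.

p̂₁ = 82/95 = 0.86316, p̂₂ = 109/450 = 0.24222; p̂₁ − p̂₂ = 0.62094.
Unpooled SE = √(p̂₁(1−p̂₁)/n₁ + p̂₂(1−p̂₂)/n₂) = √(0.001243330 + 0.000407890) = 0.040635.
The 98% critical value is z* = 2.326. Margin of error = 0.09452.
So the interval runs from 0.5264 to 0.7155.

(0.5264, 0.7155)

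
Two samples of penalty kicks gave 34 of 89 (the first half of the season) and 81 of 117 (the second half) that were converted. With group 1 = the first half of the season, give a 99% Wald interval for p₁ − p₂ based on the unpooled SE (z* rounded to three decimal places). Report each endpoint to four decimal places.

(-0.4826, -0.1380)

p̂₁ = 34/89 = 0.38202, p̂₂ = 81/117 = 0.69231; p̂₁ − p̂₂ = -0.31029.
Unpooled SE = √(p̂₁(1−p̂₁)/n₁ + p̂₂(1−p̂₂)/n₂) = √(0.002652599 + 0.001820665) = 0.066882.
The 99% critical value is z* = 2.576. Margin = 2.576·0.066882 = 0.17229.
So the interval runs from -0.4826 to -0.1380.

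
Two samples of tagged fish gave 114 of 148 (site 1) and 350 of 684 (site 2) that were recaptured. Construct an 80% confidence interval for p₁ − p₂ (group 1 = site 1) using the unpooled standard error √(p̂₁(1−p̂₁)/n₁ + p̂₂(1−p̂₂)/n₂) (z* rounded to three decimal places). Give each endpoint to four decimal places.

p̂₁ = 114/148 = 0.77027, p̂₂ = 350/684 = 0.51170; p̂₁ − p̂₂ = 0.25857.
SE = √(0.001195635 + 0.000365297) = √0.001560932 = 0.039509.
For 80% confidence, z* = 1.282. Margin of error = 0.05065.
Interval: 0.25857 ± 0.05065 → (0.2079, 0.3092).

(0.2079, 0.3092)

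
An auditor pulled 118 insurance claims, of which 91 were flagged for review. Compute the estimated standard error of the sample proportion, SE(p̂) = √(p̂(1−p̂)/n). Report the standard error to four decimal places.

SE = 0.0387

Sample proportion p̂ = 91/118 = 0.77119.
p̂(1−p̂) = 0.77119·0.22881 = 0.176456.
SE = √(0.176456/118) = 0.0387.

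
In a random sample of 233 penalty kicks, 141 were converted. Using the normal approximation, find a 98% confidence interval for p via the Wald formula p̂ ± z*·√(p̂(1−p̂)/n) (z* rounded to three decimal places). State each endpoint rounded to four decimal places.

With x = 141 successes in n = 233, p̂ = 0.60515.
SE(p̂) = √(0.60515·0.39485/233) = 0.032024.
The 98% critical value is z* = 2.326.
Margin of error: 2.326 × 0.032024 = 0.07449.
CI: 0.60515 ± 0.07449 = (0.5307, 0.6796).

(0.5307, 0.6796)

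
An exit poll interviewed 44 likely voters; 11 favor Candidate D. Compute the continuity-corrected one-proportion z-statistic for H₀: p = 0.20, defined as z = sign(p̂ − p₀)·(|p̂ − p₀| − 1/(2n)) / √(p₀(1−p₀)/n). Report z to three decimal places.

Sample proportion p̂ = 11/44 = 0.25000. p̂ − p₀ = 0.050000.
1/(2n) = 0.011364.
Corrected numerator: |0.050000| − 0.011364 = 0.038636.
Under H₀, SE = √(p₀(1−p₀)/n) = √(0.20·0.80/44) = √0.003636364 = 0.060302.
z = +0.038636/0.060302 = 0.641.

z = 0.641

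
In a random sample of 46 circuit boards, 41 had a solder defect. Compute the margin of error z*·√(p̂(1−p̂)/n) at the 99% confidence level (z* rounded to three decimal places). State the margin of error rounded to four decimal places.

p̂ = 41/46 = 0.89130.
SE = √(p̂(1−p̂)/n) = √(0.096881/46) = 0.045892.
For 99% confidence, z* = 2.576.
ME = 2.576·0.045892 = 0.1182.

ME = 0.1182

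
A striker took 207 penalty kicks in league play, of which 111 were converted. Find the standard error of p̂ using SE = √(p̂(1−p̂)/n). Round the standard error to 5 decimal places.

Sample proportion p̂ = 111/207 = 0.53623.
p̂(1−p̂) = 0.53623·0.46377 = 0.248687.
Dividing by n and taking the root: √0.001201386 = 0.03466.

SE = 0.03466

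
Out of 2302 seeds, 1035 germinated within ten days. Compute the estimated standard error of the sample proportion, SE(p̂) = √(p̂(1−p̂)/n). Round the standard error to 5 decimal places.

SE = 0.01037

p̂ = 1035/2302 = 0.44961.
p̂(1−p̂) = 0.247461.
SE = √(0.247461/2302) = 0.01037.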